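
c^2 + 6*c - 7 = (c - 1)*(c + 7)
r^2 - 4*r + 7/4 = (r - 7/2)*(r - 1/2)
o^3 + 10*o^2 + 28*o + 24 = (o + 2)^2*(o + 6)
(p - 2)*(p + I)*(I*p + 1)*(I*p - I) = -p^4 + 3*p^3 - 3*p^2 + 3*p - 2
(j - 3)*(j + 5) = j^2 + 2*j - 15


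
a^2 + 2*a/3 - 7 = (a - 7/3)*(a + 3)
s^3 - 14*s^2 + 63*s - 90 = (s - 6)*(s - 5)*(s - 3)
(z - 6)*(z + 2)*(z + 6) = z^3 + 2*z^2 - 36*z - 72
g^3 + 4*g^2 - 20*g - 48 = (g - 4)*(g + 2)*(g + 6)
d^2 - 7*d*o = d*(d - 7*o)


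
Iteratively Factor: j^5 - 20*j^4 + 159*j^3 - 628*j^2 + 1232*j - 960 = (j - 3)*(j^4 - 17*j^3 + 108*j^2 - 304*j + 320) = (j - 4)*(j - 3)*(j^3 - 13*j^2 + 56*j - 80) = (j - 4)^2*(j - 3)*(j^2 - 9*j + 20) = (j - 5)*(j - 4)^2*(j - 3)*(j - 4)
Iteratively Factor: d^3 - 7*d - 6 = (d + 1)*(d^2 - d - 6) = (d - 3)*(d + 1)*(d + 2)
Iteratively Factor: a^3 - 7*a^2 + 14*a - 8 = (a - 2)*(a^2 - 5*a + 4) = (a - 2)*(a - 1)*(a - 4)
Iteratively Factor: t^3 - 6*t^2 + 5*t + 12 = (t - 4)*(t^2 - 2*t - 3) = (t - 4)*(t + 1)*(t - 3)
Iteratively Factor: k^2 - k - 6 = (k + 2)*(k - 3)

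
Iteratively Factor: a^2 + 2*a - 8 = (a + 4)*(a - 2)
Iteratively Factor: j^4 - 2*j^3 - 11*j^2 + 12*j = (j + 3)*(j^3 - 5*j^2 + 4*j) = (j - 4)*(j + 3)*(j^2 - j) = (j - 4)*(j - 1)*(j + 3)*(j)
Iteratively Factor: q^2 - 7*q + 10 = (q - 2)*(q - 5)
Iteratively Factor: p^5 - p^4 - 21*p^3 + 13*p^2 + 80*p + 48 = (p + 1)*(p^4 - 2*p^3 - 19*p^2 + 32*p + 48) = (p - 3)*(p + 1)*(p^3 + p^2 - 16*p - 16) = (p - 3)*(p + 1)^2*(p^2 - 16) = (p - 3)*(p + 1)^2*(p + 4)*(p - 4)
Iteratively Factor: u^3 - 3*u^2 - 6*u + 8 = (u - 4)*(u^2 + u - 2) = (u - 4)*(u + 2)*(u - 1)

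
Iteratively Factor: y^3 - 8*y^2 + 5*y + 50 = (y - 5)*(y^2 - 3*y - 10) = (y - 5)*(y + 2)*(y - 5)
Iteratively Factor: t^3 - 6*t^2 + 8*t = (t - 4)*(t^2 - 2*t) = (t - 4)*(t - 2)*(t)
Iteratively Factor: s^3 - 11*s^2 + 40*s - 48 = (s - 4)*(s^2 - 7*s + 12) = (s - 4)^2*(s - 3)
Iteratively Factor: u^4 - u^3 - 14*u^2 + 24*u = (u + 4)*(u^3 - 5*u^2 + 6*u) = (u - 2)*(u + 4)*(u^2 - 3*u) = u*(u - 2)*(u + 4)*(u - 3)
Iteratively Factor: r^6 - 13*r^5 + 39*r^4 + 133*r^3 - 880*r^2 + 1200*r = (r - 5)*(r^5 - 8*r^4 - r^3 + 128*r^2 - 240*r) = (r - 5)*(r - 3)*(r^4 - 5*r^3 - 16*r^2 + 80*r) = (r - 5)*(r - 3)*(r + 4)*(r^3 - 9*r^2 + 20*r) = (r - 5)*(r - 4)*(r - 3)*(r + 4)*(r^2 - 5*r) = (r - 5)^2*(r - 4)*(r - 3)*(r + 4)*(r)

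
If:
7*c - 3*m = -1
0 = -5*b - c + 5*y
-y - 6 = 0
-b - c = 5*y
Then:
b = -15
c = 45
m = 316/3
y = -6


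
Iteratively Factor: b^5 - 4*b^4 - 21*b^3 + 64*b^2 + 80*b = (b)*(b^4 - 4*b^3 - 21*b^2 + 64*b + 80) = b*(b - 5)*(b^3 + b^2 - 16*b - 16) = b*(b - 5)*(b + 4)*(b^2 - 3*b - 4) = b*(b - 5)*(b - 4)*(b + 4)*(b + 1)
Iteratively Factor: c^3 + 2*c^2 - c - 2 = (c - 1)*(c^2 + 3*c + 2) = (c - 1)*(c + 1)*(c + 2)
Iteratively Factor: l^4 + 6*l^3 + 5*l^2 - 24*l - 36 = (l + 3)*(l^3 + 3*l^2 - 4*l - 12) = (l + 3)^2*(l^2 - 4) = (l + 2)*(l + 3)^2*(l - 2)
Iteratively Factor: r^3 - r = (r - 1)*(r^2 + r) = r*(r - 1)*(r + 1)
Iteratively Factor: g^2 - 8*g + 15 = (g - 3)*(g - 5)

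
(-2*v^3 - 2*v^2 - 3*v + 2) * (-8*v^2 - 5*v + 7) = 16*v^5 + 26*v^4 + 20*v^3 - 15*v^2 - 31*v + 14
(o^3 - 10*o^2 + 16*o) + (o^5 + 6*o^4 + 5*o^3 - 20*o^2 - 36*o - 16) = o^5 + 6*o^4 + 6*o^3 - 30*o^2 - 20*o - 16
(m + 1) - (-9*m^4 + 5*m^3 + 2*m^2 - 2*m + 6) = 9*m^4 - 5*m^3 - 2*m^2 + 3*m - 5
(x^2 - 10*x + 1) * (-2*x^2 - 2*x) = -2*x^4 + 18*x^3 + 18*x^2 - 2*x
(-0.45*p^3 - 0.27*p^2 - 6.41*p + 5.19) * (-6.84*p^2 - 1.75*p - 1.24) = 3.078*p^5 + 2.6343*p^4 + 44.8749*p^3 - 23.9473*p^2 - 1.1341*p - 6.4356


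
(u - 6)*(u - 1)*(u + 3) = u^3 - 4*u^2 - 15*u + 18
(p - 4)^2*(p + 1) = p^3 - 7*p^2 + 8*p + 16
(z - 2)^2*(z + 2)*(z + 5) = z^4 + 3*z^3 - 14*z^2 - 12*z + 40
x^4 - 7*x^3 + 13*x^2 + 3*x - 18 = (x - 3)^2*(x - 2)*(x + 1)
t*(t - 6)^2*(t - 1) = t^4 - 13*t^3 + 48*t^2 - 36*t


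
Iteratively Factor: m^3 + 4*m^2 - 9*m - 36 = (m - 3)*(m^2 + 7*m + 12) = (m - 3)*(m + 4)*(m + 3)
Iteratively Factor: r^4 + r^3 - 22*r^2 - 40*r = (r + 4)*(r^3 - 3*r^2 - 10*r) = r*(r + 4)*(r^2 - 3*r - 10) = r*(r - 5)*(r + 4)*(r + 2)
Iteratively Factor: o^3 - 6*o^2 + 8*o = (o - 2)*(o^2 - 4*o) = (o - 4)*(o - 2)*(o)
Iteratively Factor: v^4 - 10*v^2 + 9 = (v - 3)*(v^3 + 3*v^2 - v - 3) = (v - 3)*(v + 1)*(v^2 + 2*v - 3) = (v - 3)*(v - 1)*(v + 1)*(v + 3)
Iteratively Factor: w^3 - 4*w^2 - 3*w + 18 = (w - 3)*(w^2 - w - 6) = (w - 3)*(w + 2)*(w - 3)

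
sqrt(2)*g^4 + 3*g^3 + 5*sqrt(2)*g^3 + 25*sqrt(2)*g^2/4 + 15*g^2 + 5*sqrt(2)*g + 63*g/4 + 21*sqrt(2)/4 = (g + 3/2)*(g + 7/2)*(g + sqrt(2))*(sqrt(2)*g + 1)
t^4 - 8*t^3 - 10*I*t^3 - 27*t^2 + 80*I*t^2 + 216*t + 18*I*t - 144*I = (t - 8)*(t - 6*I)*(t - 3*I)*(t - I)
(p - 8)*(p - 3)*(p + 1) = p^3 - 10*p^2 + 13*p + 24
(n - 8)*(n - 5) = n^2 - 13*n + 40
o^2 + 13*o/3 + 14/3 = (o + 2)*(o + 7/3)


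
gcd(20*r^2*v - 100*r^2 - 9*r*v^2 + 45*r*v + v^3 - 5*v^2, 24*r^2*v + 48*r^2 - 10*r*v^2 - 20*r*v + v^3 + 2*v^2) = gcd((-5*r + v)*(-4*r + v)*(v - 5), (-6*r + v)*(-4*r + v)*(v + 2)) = 4*r - v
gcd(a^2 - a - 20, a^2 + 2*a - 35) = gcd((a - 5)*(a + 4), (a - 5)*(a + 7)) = a - 5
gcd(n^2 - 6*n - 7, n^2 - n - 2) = n + 1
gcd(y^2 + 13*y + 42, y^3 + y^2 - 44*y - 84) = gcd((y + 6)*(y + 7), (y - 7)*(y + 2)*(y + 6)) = y + 6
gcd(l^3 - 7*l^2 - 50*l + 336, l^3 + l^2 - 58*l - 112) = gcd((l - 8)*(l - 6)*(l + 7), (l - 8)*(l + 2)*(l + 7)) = l^2 - l - 56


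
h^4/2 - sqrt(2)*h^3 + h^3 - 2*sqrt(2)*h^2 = h^2*(h/2 + 1)*(h - 2*sqrt(2))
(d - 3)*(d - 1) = d^2 - 4*d + 3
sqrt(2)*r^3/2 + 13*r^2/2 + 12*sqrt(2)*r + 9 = (r + 3*sqrt(2))^2*(sqrt(2)*r/2 + 1/2)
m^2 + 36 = (m - 6*I)*(m + 6*I)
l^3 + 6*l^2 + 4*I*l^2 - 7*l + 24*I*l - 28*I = (l - 1)*(l + 7)*(l + 4*I)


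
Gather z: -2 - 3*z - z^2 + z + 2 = -z^2 - 2*z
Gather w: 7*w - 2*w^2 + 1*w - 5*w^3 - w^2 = -5*w^3 - 3*w^2 + 8*w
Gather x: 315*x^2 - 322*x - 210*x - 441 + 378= 315*x^2 - 532*x - 63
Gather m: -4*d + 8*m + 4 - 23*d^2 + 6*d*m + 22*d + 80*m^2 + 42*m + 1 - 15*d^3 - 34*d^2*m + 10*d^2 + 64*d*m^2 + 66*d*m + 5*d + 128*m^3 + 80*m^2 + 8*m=-15*d^3 - 13*d^2 + 23*d + 128*m^3 + m^2*(64*d + 160) + m*(-34*d^2 + 72*d + 58) + 5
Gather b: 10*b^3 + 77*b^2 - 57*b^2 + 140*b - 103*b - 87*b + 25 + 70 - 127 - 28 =10*b^3 + 20*b^2 - 50*b - 60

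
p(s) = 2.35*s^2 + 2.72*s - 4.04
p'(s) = 4.7*s + 2.72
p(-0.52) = -4.82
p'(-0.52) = 0.28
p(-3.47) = 14.82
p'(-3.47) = -13.59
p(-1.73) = -1.71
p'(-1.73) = -5.41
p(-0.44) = -4.78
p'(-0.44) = 0.65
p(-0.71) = -4.79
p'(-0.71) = -0.62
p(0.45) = -2.34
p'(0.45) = 4.84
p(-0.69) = -4.80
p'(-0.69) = -0.52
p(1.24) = 2.95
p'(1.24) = 8.55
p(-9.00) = 161.83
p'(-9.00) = -39.58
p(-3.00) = 8.95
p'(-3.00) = -11.38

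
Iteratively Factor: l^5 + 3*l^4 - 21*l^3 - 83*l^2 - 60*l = (l + 1)*(l^4 + 2*l^3 - 23*l^2 - 60*l) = (l - 5)*(l + 1)*(l^3 + 7*l^2 + 12*l) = (l - 5)*(l + 1)*(l + 3)*(l^2 + 4*l) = l*(l - 5)*(l + 1)*(l + 3)*(l + 4)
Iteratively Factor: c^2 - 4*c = (c - 4)*(c)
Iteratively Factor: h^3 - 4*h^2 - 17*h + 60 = (h - 3)*(h^2 - h - 20) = (h - 5)*(h - 3)*(h + 4)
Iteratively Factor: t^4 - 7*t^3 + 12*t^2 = (t)*(t^3 - 7*t^2 + 12*t) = t^2*(t^2 - 7*t + 12) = t^2*(t - 3)*(t - 4)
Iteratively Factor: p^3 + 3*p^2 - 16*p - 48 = (p + 4)*(p^2 - p - 12) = (p - 4)*(p + 4)*(p + 3)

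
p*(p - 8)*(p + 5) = p^3 - 3*p^2 - 40*p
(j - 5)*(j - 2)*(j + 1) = j^3 - 6*j^2 + 3*j + 10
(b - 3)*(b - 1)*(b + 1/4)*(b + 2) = b^4 - 7*b^3/4 - 11*b^2/2 + 19*b/4 + 3/2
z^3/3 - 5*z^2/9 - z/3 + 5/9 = (z/3 + 1/3)*(z - 5/3)*(z - 1)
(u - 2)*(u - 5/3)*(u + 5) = u^3 + 4*u^2/3 - 15*u + 50/3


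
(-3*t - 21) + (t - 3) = -2*t - 24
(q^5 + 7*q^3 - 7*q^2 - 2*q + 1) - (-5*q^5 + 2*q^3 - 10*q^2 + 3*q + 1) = 6*q^5 + 5*q^3 + 3*q^2 - 5*q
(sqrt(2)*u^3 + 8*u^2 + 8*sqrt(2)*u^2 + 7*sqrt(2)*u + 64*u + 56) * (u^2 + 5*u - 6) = sqrt(2)*u^5 + 8*u^4 + 13*sqrt(2)*u^4 + 41*sqrt(2)*u^3 + 104*u^3 - 13*sqrt(2)*u^2 + 328*u^2 - 104*u - 42*sqrt(2)*u - 336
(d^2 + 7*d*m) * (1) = d^2 + 7*d*m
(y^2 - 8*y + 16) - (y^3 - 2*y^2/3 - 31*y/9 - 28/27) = -y^3 + 5*y^2/3 - 41*y/9 + 460/27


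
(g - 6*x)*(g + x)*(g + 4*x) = g^3 - g^2*x - 26*g*x^2 - 24*x^3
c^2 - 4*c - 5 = (c - 5)*(c + 1)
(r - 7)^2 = r^2 - 14*r + 49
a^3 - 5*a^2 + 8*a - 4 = (a - 2)^2*(a - 1)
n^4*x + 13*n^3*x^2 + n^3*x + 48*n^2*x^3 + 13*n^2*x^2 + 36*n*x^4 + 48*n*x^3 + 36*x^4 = (n + x)*(n + 6*x)^2*(n*x + x)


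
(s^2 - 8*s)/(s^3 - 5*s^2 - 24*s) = 1/(s + 3)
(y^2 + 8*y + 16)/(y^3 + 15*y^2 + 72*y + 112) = 1/(y + 7)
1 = 1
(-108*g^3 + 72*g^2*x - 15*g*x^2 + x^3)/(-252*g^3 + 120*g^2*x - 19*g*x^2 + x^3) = (-3*g + x)/(-7*g + x)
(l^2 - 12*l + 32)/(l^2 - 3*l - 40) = (l - 4)/(l + 5)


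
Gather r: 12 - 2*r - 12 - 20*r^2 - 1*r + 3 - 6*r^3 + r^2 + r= -6*r^3 - 19*r^2 - 2*r + 3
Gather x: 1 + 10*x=10*x + 1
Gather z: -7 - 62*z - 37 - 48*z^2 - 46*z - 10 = -48*z^2 - 108*z - 54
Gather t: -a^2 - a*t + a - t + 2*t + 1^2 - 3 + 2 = -a^2 + a + t*(1 - a)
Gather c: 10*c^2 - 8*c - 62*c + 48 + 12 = 10*c^2 - 70*c + 60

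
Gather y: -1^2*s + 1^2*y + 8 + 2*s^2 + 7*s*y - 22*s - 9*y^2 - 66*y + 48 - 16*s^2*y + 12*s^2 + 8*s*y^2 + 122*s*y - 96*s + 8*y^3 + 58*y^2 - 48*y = 14*s^2 - 119*s + 8*y^3 + y^2*(8*s + 49) + y*(-16*s^2 + 129*s - 113) + 56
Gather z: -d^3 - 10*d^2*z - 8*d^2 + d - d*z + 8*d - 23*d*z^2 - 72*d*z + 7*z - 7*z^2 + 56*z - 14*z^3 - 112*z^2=-d^3 - 8*d^2 + 9*d - 14*z^3 + z^2*(-23*d - 119) + z*(-10*d^2 - 73*d + 63)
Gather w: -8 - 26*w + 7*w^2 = 7*w^2 - 26*w - 8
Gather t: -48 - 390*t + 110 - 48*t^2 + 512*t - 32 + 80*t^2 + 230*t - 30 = 32*t^2 + 352*t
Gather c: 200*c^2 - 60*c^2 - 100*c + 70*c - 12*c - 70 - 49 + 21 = 140*c^2 - 42*c - 98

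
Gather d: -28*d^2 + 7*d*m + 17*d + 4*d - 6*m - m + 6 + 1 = -28*d^2 + d*(7*m + 21) - 7*m + 7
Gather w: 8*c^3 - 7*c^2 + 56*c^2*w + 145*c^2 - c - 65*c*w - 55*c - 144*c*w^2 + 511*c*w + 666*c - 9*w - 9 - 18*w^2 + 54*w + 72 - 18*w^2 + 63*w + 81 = 8*c^3 + 138*c^2 + 610*c + w^2*(-144*c - 36) + w*(56*c^2 + 446*c + 108) + 144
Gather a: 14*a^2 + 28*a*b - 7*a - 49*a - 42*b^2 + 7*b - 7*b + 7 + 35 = 14*a^2 + a*(28*b - 56) - 42*b^2 + 42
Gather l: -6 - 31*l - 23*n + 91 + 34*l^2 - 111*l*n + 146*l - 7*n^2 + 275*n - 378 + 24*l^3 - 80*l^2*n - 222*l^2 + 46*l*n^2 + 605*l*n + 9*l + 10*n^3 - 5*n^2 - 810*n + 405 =24*l^3 + l^2*(-80*n - 188) + l*(46*n^2 + 494*n + 124) + 10*n^3 - 12*n^2 - 558*n + 112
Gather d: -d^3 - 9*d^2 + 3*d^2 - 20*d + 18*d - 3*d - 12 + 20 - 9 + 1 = -d^3 - 6*d^2 - 5*d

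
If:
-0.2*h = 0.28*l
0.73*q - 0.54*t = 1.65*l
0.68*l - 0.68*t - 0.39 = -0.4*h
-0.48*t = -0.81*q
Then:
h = -0.05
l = 0.04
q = -0.34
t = -0.57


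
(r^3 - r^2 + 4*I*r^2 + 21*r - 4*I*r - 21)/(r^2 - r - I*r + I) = (r^2 + 4*I*r + 21)/(r - I)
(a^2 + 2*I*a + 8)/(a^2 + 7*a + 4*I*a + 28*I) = (a - 2*I)/(a + 7)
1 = 1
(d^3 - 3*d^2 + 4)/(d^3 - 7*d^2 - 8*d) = (d^2 - 4*d + 4)/(d*(d - 8))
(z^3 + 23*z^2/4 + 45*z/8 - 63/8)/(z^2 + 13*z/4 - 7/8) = (4*z^2 + 9*z - 9)/(4*z - 1)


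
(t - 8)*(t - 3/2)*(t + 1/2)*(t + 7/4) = t^4 - 29*t^3/4 - 17*t^2/2 + 299*t/16 + 21/2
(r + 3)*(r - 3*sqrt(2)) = r^2 - 3*sqrt(2)*r + 3*r - 9*sqrt(2)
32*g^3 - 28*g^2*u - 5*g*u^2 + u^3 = (-8*g + u)*(-g + u)*(4*g + u)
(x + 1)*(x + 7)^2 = x^3 + 15*x^2 + 63*x + 49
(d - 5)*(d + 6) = d^2 + d - 30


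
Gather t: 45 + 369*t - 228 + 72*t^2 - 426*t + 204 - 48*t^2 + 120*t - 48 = 24*t^2 + 63*t - 27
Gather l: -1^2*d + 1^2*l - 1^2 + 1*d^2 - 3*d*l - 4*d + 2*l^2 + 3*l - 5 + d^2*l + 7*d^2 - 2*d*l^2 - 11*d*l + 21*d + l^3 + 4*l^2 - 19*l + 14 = 8*d^2 + 16*d + l^3 + l^2*(6 - 2*d) + l*(d^2 - 14*d - 15) + 8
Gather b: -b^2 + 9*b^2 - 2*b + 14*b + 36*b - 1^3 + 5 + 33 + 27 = 8*b^2 + 48*b + 64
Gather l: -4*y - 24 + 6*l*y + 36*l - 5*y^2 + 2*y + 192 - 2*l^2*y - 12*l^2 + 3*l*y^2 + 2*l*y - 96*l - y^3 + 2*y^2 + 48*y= l^2*(-2*y - 12) + l*(3*y^2 + 8*y - 60) - y^3 - 3*y^2 + 46*y + 168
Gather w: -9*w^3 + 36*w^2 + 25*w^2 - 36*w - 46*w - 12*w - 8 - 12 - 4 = -9*w^3 + 61*w^2 - 94*w - 24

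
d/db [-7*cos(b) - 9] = 7*sin(b)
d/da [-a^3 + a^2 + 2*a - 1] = -3*a^2 + 2*a + 2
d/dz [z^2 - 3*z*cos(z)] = 3*z*sin(z) + 2*z - 3*cos(z)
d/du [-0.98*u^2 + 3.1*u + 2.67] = 3.1 - 1.96*u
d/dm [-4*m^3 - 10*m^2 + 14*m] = -12*m^2 - 20*m + 14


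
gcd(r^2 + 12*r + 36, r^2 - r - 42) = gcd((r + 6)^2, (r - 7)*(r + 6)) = r + 6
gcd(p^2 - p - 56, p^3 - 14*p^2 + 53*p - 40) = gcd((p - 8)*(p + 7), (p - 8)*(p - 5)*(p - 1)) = p - 8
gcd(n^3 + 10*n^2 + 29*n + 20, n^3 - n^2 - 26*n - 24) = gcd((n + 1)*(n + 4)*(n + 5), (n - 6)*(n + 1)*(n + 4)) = n^2 + 5*n + 4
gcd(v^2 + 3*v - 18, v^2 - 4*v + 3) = v - 3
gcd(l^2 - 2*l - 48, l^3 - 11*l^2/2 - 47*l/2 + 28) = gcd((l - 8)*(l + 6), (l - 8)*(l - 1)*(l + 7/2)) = l - 8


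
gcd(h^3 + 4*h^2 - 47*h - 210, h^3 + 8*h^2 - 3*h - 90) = h^2 + 11*h + 30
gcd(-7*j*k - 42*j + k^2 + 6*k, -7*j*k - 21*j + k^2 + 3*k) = 7*j - k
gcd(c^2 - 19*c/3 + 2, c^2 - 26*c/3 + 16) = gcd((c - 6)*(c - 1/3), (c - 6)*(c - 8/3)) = c - 6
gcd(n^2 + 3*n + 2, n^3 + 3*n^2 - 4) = n + 2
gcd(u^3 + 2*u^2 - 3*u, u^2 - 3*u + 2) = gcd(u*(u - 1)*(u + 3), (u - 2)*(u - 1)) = u - 1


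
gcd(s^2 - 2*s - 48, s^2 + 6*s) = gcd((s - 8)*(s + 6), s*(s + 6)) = s + 6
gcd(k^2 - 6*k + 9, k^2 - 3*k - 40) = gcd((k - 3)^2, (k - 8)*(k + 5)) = 1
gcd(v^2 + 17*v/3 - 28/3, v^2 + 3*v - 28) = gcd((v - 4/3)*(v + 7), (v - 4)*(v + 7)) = v + 7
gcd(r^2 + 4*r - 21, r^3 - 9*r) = r - 3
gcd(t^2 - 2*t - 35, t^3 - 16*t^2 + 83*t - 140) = t - 7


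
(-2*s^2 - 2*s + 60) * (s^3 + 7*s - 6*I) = -2*s^5 - 2*s^4 + 46*s^3 - 14*s^2 + 12*I*s^2 + 420*s + 12*I*s - 360*I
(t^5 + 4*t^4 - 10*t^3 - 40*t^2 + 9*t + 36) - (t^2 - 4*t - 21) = t^5 + 4*t^4 - 10*t^3 - 41*t^2 + 13*t + 57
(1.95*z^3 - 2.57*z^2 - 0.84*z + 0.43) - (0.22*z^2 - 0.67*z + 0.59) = 1.95*z^3 - 2.79*z^2 - 0.17*z - 0.16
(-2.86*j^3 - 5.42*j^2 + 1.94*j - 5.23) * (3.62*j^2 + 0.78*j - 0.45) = -10.3532*j^5 - 21.8512*j^4 + 4.0822*j^3 - 14.9804*j^2 - 4.9524*j + 2.3535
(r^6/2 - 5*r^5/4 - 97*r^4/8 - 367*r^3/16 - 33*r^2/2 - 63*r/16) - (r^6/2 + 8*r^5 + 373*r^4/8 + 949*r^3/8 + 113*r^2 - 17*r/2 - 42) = -37*r^5/4 - 235*r^4/4 - 2265*r^3/16 - 259*r^2/2 + 73*r/16 + 42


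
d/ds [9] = 0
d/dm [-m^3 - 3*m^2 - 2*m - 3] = -3*m^2 - 6*m - 2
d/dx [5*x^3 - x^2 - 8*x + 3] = 15*x^2 - 2*x - 8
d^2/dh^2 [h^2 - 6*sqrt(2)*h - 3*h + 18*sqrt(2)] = 2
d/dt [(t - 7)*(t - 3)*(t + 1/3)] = 3*t^2 - 58*t/3 + 53/3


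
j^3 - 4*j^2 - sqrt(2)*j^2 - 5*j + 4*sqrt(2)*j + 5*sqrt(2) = (j - 5)*(j + 1)*(j - sqrt(2))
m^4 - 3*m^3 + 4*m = m*(m - 2)^2*(m + 1)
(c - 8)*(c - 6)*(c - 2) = c^3 - 16*c^2 + 76*c - 96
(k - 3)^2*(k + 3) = k^3 - 3*k^2 - 9*k + 27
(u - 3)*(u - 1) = u^2 - 4*u + 3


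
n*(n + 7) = n^2 + 7*n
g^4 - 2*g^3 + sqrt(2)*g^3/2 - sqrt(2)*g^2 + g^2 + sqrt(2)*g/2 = g*(g - 1)^2*(g + sqrt(2)/2)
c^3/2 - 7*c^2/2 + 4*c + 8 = (c/2 + 1/2)*(c - 4)^2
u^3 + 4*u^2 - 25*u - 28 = (u - 4)*(u + 1)*(u + 7)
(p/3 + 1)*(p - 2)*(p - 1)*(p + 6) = p^4/3 + 2*p^3 - 7*p^2/3 - 12*p + 12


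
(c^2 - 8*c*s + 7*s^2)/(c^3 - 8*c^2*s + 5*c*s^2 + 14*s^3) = (-c + s)/(-c^2 + c*s + 2*s^2)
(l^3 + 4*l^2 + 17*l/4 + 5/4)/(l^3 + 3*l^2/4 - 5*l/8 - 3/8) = 2*(2*l + 5)/(4*l - 3)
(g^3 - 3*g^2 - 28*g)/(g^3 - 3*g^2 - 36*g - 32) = g*(g - 7)/(g^2 - 7*g - 8)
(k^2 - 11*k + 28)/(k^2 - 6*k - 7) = (k - 4)/(k + 1)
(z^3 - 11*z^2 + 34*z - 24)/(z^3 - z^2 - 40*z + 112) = (z^2 - 7*z + 6)/(z^2 + 3*z - 28)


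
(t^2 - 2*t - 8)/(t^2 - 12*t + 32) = (t + 2)/(t - 8)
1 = 1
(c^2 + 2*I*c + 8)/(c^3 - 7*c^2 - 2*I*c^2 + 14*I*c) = (c + 4*I)/(c*(c - 7))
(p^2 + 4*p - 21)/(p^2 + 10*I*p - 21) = (p^2 + 4*p - 21)/(p^2 + 10*I*p - 21)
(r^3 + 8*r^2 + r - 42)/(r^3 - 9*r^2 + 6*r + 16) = (r^2 + 10*r + 21)/(r^2 - 7*r - 8)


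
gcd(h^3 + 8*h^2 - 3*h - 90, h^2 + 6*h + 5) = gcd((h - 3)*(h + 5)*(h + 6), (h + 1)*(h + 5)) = h + 5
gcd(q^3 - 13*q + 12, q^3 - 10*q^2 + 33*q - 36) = q - 3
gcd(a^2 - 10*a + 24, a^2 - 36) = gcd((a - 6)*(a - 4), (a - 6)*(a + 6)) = a - 6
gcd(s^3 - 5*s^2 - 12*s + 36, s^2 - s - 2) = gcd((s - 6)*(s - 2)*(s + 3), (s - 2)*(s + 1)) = s - 2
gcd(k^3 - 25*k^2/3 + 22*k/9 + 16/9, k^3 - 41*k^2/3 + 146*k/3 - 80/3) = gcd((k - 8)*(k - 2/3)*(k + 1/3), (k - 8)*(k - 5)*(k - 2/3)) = k^2 - 26*k/3 + 16/3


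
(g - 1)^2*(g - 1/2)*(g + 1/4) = g^4 - 9*g^3/4 + 11*g^2/8 - 1/8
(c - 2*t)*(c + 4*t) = c^2 + 2*c*t - 8*t^2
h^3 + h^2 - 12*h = h*(h - 3)*(h + 4)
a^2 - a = a*(a - 1)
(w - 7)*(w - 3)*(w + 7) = w^3 - 3*w^2 - 49*w + 147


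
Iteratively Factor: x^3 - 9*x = (x + 3)*(x^2 - 3*x) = (x - 3)*(x + 3)*(x)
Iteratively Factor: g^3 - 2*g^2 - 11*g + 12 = (g - 1)*(g^2 - g - 12) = (g - 1)*(g + 3)*(g - 4)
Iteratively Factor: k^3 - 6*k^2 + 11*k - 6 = (k - 1)*(k^2 - 5*k + 6) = (k - 2)*(k - 1)*(k - 3)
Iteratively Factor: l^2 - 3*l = (l - 3)*(l)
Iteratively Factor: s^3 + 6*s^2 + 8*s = (s + 2)*(s^2 + 4*s) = s*(s + 2)*(s + 4)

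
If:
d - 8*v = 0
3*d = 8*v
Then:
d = 0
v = 0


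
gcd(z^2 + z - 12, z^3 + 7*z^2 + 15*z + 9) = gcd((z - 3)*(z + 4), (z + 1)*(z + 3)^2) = 1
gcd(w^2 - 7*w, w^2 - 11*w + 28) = w - 7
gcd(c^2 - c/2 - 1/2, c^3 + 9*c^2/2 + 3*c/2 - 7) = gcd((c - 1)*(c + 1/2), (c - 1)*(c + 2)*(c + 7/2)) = c - 1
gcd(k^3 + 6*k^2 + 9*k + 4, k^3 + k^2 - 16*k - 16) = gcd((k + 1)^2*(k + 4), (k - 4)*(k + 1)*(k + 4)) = k^2 + 5*k + 4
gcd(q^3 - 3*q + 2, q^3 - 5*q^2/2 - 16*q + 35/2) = q - 1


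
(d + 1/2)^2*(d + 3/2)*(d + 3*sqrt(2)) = d^4 + 5*d^3/2 + 3*sqrt(2)*d^3 + 7*d^2/4 + 15*sqrt(2)*d^2/2 + 3*d/8 + 21*sqrt(2)*d/4 + 9*sqrt(2)/8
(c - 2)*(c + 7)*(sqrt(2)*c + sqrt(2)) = sqrt(2)*c^3 + 6*sqrt(2)*c^2 - 9*sqrt(2)*c - 14*sqrt(2)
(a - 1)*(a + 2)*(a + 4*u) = a^3 + 4*a^2*u + a^2 + 4*a*u - 2*a - 8*u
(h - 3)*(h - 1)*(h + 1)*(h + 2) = h^4 - h^3 - 7*h^2 + h + 6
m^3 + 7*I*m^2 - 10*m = m*(m + 2*I)*(m + 5*I)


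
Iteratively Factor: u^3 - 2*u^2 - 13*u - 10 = (u + 2)*(u^2 - 4*u - 5) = (u + 1)*(u + 2)*(u - 5)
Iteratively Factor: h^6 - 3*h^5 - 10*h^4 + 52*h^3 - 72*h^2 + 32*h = (h - 2)*(h^5 - h^4 - 12*h^3 + 28*h^2 - 16*h) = h*(h - 2)*(h^4 - h^3 - 12*h^2 + 28*h - 16) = h*(h - 2)*(h + 4)*(h^3 - 5*h^2 + 8*h - 4) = h*(h - 2)^2*(h + 4)*(h^2 - 3*h + 2) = h*(h - 2)^3*(h + 4)*(h - 1)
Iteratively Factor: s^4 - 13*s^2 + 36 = (s - 3)*(s^3 + 3*s^2 - 4*s - 12) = (s - 3)*(s + 2)*(s^2 + s - 6) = (s - 3)*(s + 2)*(s + 3)*(s - 2)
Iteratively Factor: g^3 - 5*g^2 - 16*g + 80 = (g - 5)*(g^2 - 16) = (g - 5)*(g + 4)*(g - 4)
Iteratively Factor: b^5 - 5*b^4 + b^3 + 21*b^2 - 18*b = (b - 1)*(b^4 - 4*b^3 - 3*b^2 + 18*b) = (b - 1)*(b + 2)*(b^3 - 6*b^2 + 9*b) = b*(b - 1)*(b + 2)*(b^2 - 6*b + 9) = b*(b - 3)*(b - 1)*(b + 2)*(b - 3)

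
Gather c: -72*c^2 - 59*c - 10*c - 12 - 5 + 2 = -72*c^2 - 69*c - 15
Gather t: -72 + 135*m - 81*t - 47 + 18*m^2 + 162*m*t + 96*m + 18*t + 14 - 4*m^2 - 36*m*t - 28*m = 14*m^2 + 203*m + t*(126*m - 63) - 105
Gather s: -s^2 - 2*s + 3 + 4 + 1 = -s^2 - 2*s + 8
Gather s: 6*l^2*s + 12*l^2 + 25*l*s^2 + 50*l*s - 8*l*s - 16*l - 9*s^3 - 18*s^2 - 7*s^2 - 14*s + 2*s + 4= 12*l^2 - 16*l - 9*s^3 + s^2*(25*l - 25) + s*(6*l^2 + 42*l - 12) + 4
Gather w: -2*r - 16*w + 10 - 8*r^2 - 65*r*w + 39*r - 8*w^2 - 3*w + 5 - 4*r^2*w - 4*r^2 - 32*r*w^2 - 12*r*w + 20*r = -12*r^2 + 57*r + w^2*(-32*r - 8) + w*(-4*r^2 - 77*r - 19) + 15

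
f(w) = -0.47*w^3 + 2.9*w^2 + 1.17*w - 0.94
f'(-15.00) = -403.08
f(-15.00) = 2220.26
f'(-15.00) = -403.08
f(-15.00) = 2220.26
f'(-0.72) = -3.74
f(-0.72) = -0.10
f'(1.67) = 6.92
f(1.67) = 6.91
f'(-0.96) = -5.70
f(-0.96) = 1.03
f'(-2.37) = -20.50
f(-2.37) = 18.83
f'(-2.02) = -16.30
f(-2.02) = 12.40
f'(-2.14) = -17.70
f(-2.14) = 14.44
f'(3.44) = 4.44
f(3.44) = 18.27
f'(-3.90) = -42.90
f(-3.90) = 66.49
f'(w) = -1.41*w^2 + 5.8*w + 1.17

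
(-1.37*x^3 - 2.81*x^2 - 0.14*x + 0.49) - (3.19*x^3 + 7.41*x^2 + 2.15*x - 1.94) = -4.56*x^3 - 10.22*x^2 - 2.29*x + 2.43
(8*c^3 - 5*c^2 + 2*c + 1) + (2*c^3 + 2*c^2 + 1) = 10*c^3 - 3*c^2 + 2*c + 2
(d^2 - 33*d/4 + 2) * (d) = d^3 - 33*d^2/4 + 2*d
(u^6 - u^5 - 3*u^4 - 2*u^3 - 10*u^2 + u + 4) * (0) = 0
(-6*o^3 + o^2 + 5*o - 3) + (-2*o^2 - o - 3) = -6*o^3 - o^2 + 4*o - 6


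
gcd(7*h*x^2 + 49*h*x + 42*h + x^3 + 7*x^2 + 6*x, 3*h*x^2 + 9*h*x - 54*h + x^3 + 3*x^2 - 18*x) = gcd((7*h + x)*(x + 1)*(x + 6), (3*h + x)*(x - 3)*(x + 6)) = x + 6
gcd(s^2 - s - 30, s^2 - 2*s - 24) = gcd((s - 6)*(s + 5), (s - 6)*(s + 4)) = s - 6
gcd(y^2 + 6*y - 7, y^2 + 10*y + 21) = y + 7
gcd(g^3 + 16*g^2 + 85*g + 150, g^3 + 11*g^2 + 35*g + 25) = g^2 + 10*g + 25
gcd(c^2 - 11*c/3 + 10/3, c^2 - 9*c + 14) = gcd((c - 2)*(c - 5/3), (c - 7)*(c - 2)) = c - 2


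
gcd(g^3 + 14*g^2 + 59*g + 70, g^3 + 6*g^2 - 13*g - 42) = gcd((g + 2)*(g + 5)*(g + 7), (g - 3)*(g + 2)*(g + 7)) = g^2 + 9*g + 14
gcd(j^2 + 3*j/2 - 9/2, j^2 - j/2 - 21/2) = j + 3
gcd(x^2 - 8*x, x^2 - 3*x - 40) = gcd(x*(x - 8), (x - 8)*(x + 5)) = x - 8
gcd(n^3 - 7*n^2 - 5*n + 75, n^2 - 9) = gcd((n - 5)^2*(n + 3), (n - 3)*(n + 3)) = n + 3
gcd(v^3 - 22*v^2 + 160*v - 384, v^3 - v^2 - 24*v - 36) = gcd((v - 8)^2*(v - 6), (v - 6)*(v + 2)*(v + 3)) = v - 6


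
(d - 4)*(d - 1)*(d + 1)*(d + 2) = d^4 - 2*d^3 - 9*d^2 + 2*d + 8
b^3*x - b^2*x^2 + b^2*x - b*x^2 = b*(b - x)*(b*x + x)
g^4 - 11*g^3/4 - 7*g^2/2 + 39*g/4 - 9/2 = (g - 3)*(g - 1)*(g - 3/4)*(g + 2)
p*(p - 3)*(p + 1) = p^3 - 2*p^2 - 3*p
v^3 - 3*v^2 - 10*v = v*(v - 5)*(v + 2)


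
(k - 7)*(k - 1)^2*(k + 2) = k^4 - 7*k^3 - 3*k^2 + 23*k - 14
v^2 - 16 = (v - 4)*(v + 4)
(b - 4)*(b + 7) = b^2 + 3*b - 28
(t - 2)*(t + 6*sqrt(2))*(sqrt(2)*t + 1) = sqrt(2)*t^3 - 2*sqrt(2)*t^2 + 13*t^2 - 26*t + 6*sqrt(2)*t - 12*sqrt(2)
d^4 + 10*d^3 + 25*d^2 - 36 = (d - 1)*(d + 2)*(d + 3)*(d + 6)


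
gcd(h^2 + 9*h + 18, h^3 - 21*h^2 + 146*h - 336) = 1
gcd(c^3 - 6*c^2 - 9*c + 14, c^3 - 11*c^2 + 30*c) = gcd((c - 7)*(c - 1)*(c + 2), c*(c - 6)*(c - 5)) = 1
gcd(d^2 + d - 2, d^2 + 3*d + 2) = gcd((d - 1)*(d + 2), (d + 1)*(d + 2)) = d + 2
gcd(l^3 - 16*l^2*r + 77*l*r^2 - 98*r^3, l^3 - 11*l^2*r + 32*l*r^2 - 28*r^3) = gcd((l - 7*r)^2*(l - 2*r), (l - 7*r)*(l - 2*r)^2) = l^2 - 9*l*r + 14*r^2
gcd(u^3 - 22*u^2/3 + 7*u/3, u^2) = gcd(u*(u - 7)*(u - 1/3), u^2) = u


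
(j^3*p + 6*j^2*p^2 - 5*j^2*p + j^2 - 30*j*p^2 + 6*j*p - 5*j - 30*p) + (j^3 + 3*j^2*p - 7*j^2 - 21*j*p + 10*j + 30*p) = j^3*p + j^3 + 6*j^2*p^2 - 2*j^2*p - 6*j^2 - 30*j*p^2 - 15*j*p + 5*j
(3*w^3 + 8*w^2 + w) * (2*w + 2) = 6*w^4 + 22*w^3 + 18*w^2 + 2*w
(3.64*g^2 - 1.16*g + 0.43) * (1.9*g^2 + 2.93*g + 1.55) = 6.916*g^4 + 8.4612*g^3 + 3.0602*g^2 - 0.5381*g + 0.6665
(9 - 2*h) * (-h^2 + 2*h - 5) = 2*h^3 - 13*h^2 + 28*h - 45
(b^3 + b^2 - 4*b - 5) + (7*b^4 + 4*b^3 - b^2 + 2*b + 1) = 7*b^4 + 5*b^3 - 2*b - 4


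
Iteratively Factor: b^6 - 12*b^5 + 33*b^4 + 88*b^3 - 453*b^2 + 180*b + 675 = (b + 3)*(b^5 - 15*b^4 + 78*b^3 - 146*b^2 - 15*b + 225) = (b - 3)*(b + 3)*(b^4 - 12*b^3 + 42*b^2 - 20*b - 75) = (b - 3)*(b + 1)*(b + 3)*(b^3 - 13*b^2 + 55*b - 75) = (b - 5)*(b - 3)*(b + 1)*(b + 3)*(b^2 - 8*b + 15) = (b - 5)*(b - 3)^2*(b + 1)*(b + 3)*(b - 5)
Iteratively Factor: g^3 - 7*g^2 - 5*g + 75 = (g - 5)*(g^2 - 2*g - 15) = (g - 5)^2*(g + 3)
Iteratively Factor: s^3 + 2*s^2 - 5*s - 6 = (s + 1)*(s^2 + s - 6) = (s + 1)*(s + 3)*(s - 2)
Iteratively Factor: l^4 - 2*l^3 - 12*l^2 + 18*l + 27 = (l + 3)*(l^3 - 5*l^2 + 3*l + 9) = (l + 1)*(l + 3)*(l^2 - 6*l + 9) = (l - 3)*(l + 1)*(l + 3)*(l - 3)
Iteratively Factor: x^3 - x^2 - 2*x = (x)*(x^2 - x - 2) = x*(x + 1)*(x - 2)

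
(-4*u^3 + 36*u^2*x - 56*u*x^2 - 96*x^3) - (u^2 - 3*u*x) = -4*u^3 + 36*u^2*x - u^2 - 56*u*x^2 + 3*u*x - 96*x^3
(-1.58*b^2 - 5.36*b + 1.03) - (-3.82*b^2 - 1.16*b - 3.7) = 2.24*b^2 - 4.2*b + 4.73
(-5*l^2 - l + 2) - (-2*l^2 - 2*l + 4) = -3*l^2 + l - 2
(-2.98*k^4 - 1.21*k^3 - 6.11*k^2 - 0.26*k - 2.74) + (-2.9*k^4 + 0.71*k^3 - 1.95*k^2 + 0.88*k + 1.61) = -5.88*k^4 - 0.5*k^3 - 8.06*k^2 + 0.62*k - 1.13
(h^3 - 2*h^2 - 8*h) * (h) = h^4 - 2*h^3 - 8*h^2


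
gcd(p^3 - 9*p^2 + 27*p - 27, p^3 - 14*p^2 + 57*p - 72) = p^2 - 6*p + 9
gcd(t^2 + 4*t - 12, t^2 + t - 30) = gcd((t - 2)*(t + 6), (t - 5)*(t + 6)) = t + 6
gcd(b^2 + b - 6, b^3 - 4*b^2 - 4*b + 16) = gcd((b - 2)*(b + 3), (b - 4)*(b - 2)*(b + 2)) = b - 2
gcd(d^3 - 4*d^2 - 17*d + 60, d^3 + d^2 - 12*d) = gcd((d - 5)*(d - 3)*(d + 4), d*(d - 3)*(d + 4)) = d^2 + d - 12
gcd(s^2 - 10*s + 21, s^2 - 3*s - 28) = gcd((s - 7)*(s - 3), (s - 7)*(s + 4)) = s - 7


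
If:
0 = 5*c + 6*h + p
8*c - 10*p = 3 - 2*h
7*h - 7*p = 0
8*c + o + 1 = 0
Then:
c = 7/32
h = -5/32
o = -11/4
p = -5/32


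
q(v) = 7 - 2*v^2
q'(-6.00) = 24.00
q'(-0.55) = 2.20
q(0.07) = 6.99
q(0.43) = 6.63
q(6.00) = -65.00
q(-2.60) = -6.52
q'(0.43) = -1.72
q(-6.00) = -65.00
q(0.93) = 5.27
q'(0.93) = -3.72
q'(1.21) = -4.84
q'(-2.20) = 8.80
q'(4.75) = -19.00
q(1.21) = 4.07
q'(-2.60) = 10.40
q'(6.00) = -24.00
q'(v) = -4*v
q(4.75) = -38.12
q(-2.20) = -2.68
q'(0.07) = -0.28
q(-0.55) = 6.40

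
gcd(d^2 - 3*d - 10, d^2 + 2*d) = d + 2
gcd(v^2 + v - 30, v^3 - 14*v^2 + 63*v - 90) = v - 5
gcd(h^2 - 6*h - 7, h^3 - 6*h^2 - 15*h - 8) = h + 1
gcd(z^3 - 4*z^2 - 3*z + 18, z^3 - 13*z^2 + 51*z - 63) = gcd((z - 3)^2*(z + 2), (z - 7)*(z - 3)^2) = z^2 - 6*z + 9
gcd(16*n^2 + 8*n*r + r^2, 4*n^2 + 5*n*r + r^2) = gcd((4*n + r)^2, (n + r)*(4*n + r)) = 4*n + r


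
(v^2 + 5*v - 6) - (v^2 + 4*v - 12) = v + 6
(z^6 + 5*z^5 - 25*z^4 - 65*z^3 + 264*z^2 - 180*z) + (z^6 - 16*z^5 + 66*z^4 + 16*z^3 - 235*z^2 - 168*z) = 2*z^6 - 11*z^5 + 41*z^4 - 49*z^3 + 29*z^2 - 348*z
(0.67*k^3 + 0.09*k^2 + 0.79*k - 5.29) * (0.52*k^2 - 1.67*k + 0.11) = 0.3484*k^5 - 1.0721*k^4 + 0.3342*k^3 - 4.0602*k^2 + 8.9212*k - 0.5819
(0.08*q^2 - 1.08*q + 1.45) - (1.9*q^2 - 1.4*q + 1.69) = -1.82*q^2 + 0.32*q - 0.24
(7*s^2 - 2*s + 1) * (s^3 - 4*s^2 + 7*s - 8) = 7*s^5 - 30*s^4 + 58*s^3 - 74*s^2 + 23*s - 8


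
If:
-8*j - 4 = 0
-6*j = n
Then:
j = -1/2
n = 3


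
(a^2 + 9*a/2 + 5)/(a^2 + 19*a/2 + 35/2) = (a + 2)/(a + 7)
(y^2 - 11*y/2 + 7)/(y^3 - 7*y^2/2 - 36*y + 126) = (y - 2)/(y^2 - 36)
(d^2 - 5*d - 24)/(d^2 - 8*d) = (d + 3)/d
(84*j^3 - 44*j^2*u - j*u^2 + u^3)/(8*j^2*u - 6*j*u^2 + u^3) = (-42*j^2 + j*u + u^2)/(u*(-4*j + u))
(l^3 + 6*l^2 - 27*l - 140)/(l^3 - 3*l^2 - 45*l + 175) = (l + 4)/(l - 5)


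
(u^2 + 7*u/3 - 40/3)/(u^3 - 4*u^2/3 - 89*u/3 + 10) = (3*u - 8)/(3*u^2 - 19*u + 6)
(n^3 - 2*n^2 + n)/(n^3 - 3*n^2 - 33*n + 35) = n*(n - 1)/(n^2 - 2*n - 35)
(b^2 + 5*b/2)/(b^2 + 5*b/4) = 2*(2*b + 5)/(4*b + 5)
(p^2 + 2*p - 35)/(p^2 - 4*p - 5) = (p + 7)/(p + 1)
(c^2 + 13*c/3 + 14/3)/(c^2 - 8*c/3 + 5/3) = (3*c^2 + 13*c + 14)/(3*c^2 - 8*c + 5)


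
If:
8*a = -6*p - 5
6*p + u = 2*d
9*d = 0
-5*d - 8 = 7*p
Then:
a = 13/56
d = 0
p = -8/7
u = 48/7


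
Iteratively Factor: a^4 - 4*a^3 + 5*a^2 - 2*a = (a)*(a^3 - 4*a^2 + 5*a - 2) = a*(a - 2)*(a^2 - 2*a + 1) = a*(a - 2)*(a - 1)*(a - 1)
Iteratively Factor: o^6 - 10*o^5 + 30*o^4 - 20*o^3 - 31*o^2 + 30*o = (o - 3)*(o^5 - 7*o^4 + 9*o^3 + 7*o^2 - 10*o) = (o - 3)*(o - 2)*(o^4 - 5*o^3 - o^2 + 5*o) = (o - 5)*(o - 3)*(o - 2)*(o^3 - o) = (o - 5)*(o - 3)*(o - 2)*(o + 1)*(o^2 - o) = o*(o - 5)*(o - 3)*(o - 2)*(o + 1)*(o - 1)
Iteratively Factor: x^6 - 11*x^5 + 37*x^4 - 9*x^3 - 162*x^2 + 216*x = (x - 3)*(x^5 - 8*x^4 + 13*x^3 + 30*x^2 - 72*x) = x*(x - 3)*(x^4 - 8*x^3 + 13*x^2 + 30*x - 72) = x*(x - 4)*(x - 3)*(x^3 - 4*x^2 - 3*x + 18) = x*(x - 4)*(x - 3)^2*(x^2 - x - 6) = x*(x - 4)*(x - 3)^3*(x + 2)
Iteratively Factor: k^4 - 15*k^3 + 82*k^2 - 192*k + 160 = (k - 2)*(k^3 - 13*k^2 + 56*k - 80) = (k - 5)*(k - 2)*(k^2 - 8*k + 16) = (k - 5)*(k - 4)*(k - 2)*(k - 4)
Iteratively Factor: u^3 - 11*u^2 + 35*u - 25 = (u - 5)*(u^2 - 6*u + 5) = (u - 5)*(u - 1)*(u - 5)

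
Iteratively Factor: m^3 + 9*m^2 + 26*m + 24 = (m + 4)*(m^2 + 5*m + 6) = (m + 2)*(m + 4)*(m + 3)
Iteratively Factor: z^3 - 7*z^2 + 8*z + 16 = (z - 4)*(z^2 - 3*z - 4) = (z - 4)*(z + 1)*(z - 4)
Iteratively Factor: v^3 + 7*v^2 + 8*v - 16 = (v + 4)*(v^2 + 3*v - 4) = (v - 1)*(v + 4)*(v + 4)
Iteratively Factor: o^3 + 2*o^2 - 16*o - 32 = (o - 4)*(o^2 + 6*o + 8) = (o - 4)*(o + 2)*(o + 4)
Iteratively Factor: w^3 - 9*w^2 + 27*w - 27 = (w - 3)*(w^2 - 6*w + 9) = (w - 3)^2*(w - 3)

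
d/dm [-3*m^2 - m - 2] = -6*m - 1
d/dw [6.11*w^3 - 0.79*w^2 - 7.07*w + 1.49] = 18.33*w^2 - 1.58*w - 7.07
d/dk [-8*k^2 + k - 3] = 1 - 16*k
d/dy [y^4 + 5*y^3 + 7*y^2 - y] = 4*y^3 + 15*y^2 + 14*y - 1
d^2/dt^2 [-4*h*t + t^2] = 2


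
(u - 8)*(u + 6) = u^2 - 2*u - 48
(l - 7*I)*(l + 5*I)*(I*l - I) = I*l^3 + 2*l^2 - I*l^2 - 2*l + 35*I*l - 35*I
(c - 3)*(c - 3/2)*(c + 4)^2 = c^4 + 7*c^3/2 - 31*c^2/2 - 36*c + 72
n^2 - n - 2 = (n - 2)*(n + 1)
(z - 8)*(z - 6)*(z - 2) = z^3 - 16*z^2 + 76*z - 96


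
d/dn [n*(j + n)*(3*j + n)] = 3*j^2 + 8*j*n + 3*n^2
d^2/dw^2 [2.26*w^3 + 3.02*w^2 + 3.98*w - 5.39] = 13.56*w + 6.04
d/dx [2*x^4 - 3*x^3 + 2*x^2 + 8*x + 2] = 8*x^3 - 9*x^2 + 4*x + 8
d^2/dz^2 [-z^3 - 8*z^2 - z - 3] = -6*z - 16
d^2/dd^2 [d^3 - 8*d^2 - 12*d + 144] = 6*d - 16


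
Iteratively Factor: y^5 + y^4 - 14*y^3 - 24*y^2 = (y + 3)*(y^4 - 2*y^3 - 8*y^2) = (y + 2)*(y + 3)*(y^3 - 4*y^2) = y*(y + 2)*(y + 3)*(y^2 - 4*y) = y^2*(y + 2)*(y + 3)*(y - 4)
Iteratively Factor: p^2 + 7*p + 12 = (p + 4)*(p + 3)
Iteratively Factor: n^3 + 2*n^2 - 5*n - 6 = (n + 3)*(n^2 - n - 2) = (n - 2)*(n + 3)*(n + 1)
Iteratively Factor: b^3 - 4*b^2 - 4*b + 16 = (b + 2)*(b^2 - 6*b + 8) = (b - 2)*(b + 2)*(b - 4)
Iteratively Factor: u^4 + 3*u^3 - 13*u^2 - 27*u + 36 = (u + 3)*(u^3 - 13*u + 12) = (u + 3)*(u + 4)*(u^2 - 4*u + 3) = (u - 1)*(u + 3)*(u + 4)*(u - 3)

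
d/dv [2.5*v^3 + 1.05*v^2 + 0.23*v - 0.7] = 7.5*v^2 + 2.1*v + 0.23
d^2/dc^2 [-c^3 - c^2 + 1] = -6*c - 2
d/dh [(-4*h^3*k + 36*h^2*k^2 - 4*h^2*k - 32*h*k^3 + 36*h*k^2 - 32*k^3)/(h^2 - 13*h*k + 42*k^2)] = 4*k*(-h^4 + 26*h^3*k - 235*h^2*k^2 + 4*h^2*k + 756*h*k^3 - 68*h*k^2 - 336*k^4 + 274*k^3)/(h^4 - 26*h^3*k + 253*h^2*k^2 - 1092*h*k^3 + 1764*k^4)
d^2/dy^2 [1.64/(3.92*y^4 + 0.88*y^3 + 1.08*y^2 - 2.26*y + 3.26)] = (-(77.1456*y^2 + 8.6592*y + 3.5424)*(3.92*y^4 + 0.88*y^3 + 1.08*y^2 - 2.26*y + 3.26) + 1.64*(15.68*y^3 + 2.64*y^2 + 2.16*y - 2.26)*(31.36*y^3 + 5.28*y^2 + 4.32*y - 4.52))/(3.92*y^4 + 0.88*y^3 + 1.08*y^2 - 2.26*y + 3.26)^3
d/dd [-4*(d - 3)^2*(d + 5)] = -12*d^2 + 8*d + 84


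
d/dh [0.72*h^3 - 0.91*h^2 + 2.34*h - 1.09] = 2.16*h^2 - 1.82*h + 2.34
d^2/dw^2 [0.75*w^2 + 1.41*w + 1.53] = 1.50000000000000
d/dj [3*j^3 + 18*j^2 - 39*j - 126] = 9*j^2 + 36*j - 39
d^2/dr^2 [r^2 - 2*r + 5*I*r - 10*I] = 2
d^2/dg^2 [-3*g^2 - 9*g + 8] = -6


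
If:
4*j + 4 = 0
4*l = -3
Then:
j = -1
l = -3/4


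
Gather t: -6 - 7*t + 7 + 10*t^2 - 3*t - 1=10*t^2 - 10*t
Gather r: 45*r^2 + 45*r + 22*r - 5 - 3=45*r^2 + 67*r - 8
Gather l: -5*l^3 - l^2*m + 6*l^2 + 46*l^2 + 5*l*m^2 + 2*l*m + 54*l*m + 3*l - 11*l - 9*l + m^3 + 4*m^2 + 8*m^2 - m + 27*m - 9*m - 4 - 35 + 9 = -5*l^3 + l^2*(52 - m) + l*(5*m^2 + 56*m - 17) + m^3 + 12*m^2 + 17*m - 30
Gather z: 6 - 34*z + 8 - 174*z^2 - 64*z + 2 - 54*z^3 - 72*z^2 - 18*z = -54*z^3 - 246*z^2 - 116*z + 16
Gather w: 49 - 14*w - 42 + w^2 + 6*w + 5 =w^2 - 8*w + 12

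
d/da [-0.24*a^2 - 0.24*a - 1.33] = -0.48*a - 0.24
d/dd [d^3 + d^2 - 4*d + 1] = 3*d^2 + 2*d - 4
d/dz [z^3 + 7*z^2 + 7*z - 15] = 3*z^2 + 14*z + 7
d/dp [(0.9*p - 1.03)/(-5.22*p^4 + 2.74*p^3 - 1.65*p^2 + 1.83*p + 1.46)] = (14.094*p^4 - 26.4384*p^3 + 9.9516*p^2 - 3.399*p + 3.1989)/(27.2484*p^8 - 28.6056*p^7 + 24.7336*p^6 - 28.1472*p^5 - 2.4915*p^4 + 1.9618*p^3 - 1.4691*p^2 + 5.3436*p + 2.1316)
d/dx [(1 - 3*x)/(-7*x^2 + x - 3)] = (21*x^2 - 3*x - (3*x - 1)*(14*x - 1) + 9)/(7*x^2 - x + 3)^2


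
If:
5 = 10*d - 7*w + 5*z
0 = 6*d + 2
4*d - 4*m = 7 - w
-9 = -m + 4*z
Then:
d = -1/3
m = -935/321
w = -355/107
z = -956/321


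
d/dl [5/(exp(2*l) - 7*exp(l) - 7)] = (35 - 10*exp(l))*exp(l)/(-exp(2*l) + 7*exp(l) + 7)^2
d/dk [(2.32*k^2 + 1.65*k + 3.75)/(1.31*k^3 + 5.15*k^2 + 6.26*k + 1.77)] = (-3.0392*k^4 - 4.323*k^3 - 8.7118*k^2 - 30.4122*k - 20.5545)/(1.7161*k^6 + 13.493*k^5 + 42.9237*k^4 + 69.1154*k^3 + 57.4186*k^2 + 22.1604*k + 3.1329)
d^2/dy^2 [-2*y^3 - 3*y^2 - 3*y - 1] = -12*y - 6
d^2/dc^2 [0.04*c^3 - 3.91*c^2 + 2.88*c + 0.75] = 0.24*c - 7.82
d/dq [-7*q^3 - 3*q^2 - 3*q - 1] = -21*q^2 - 6*q - 3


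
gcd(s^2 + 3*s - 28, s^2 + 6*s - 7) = s + 7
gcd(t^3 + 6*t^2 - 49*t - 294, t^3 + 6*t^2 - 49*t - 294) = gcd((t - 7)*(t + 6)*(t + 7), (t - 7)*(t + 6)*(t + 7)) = t^3 + 6*t^2 - 49*t - 294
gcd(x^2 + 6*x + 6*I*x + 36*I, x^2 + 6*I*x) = x + 6*I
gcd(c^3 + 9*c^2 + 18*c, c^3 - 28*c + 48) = c + 6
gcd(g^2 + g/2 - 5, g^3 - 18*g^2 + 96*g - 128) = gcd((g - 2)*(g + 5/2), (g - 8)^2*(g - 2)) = g - 2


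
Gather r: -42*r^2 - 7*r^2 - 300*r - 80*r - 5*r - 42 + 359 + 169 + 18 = -49*r^2 - 385*r + 504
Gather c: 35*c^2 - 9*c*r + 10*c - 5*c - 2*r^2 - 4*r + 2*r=35*c^2 + c*(5 - 9*r) - 2*r^2 - 2*r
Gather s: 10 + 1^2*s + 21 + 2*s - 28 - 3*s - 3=0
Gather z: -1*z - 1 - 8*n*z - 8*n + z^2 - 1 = -8*n + z^2 + z*(-8*n - 1) - 2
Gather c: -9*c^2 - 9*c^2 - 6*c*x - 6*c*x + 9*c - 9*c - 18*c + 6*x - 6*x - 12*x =-18*c^2 + c*(-12*x - 18) - 12*x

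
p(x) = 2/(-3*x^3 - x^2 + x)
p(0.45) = -77.29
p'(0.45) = 5145.51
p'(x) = 2*(9*x^2 + 2*x - 1)/(-3*x^3 - x^2 + x)^2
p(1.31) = -0.28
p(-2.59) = 0.05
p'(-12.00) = 0.00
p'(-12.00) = 0.00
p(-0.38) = -5.56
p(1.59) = -0.15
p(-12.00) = 0.00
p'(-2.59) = 0.06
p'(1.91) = 0.14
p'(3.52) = 0.01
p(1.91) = -0.09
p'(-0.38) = -7.11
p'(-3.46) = 0.02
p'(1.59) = 0.30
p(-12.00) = 0.00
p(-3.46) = 0.02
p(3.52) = -0.01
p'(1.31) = 0.67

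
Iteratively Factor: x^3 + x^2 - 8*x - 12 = (x + 2)*(x^2 - x - 6) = (x - 3)*(x + 2)*(x + 2)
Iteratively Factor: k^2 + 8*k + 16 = (k + 4)*(k + 4)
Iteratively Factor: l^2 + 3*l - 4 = (l - 1)*(l + 4)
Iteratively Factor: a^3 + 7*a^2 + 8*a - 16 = (a + 4)*(a^2 + 3*a - 4) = (a + 4)^2*(a - 1)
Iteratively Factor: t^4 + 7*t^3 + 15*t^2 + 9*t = (t + 3)*(t^3 + 4*t^2 + 3*t) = (t + 3)^2*(t^2 + t) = t*(t + 3)^2*(t + 1)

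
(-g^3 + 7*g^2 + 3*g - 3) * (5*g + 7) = -5*g^4 + 28*g^3 + 64*g^2 + 6*g - 21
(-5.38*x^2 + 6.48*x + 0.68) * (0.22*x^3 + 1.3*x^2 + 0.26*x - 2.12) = -1.1836*x^5 - 5.5684*x^4 + 7.1748*x^3 + 13.9744*x^2 - 13.5608*x - 1.4416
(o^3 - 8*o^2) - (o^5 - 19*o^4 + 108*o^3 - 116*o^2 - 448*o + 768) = -o^5 + 19*o^4 - 107*o^3 + 108*o^2 + 448*o - 768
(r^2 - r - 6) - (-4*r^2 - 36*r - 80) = 5*r^2 + 35*r + 74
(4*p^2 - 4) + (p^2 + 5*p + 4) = 5*p^2 + 5*p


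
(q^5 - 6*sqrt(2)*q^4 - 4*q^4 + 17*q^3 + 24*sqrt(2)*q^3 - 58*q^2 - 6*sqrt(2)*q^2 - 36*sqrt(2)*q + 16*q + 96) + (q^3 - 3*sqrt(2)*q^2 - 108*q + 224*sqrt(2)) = q^5 - 6*sqrt(2)*q^4 - 4*q^4 + 18*q^3 + 24*sqrt(2)*q^3 - 58*q^2 - 9*sqrt(2)*q^2 - 92*q - 36*sqrt(2)*q + 96 + 224*sqrt(2)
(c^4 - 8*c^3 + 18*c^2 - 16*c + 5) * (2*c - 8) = 2*c^5 - 24*c^4 + 100*c^3 - 176*c^2 + 138*c - 40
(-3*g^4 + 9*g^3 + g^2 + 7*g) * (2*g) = -6*g^5 + 18*g^4 + 2*g^3 + 14*g^2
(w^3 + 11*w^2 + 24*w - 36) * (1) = w^3 + 11*w^2 + 24*w - 36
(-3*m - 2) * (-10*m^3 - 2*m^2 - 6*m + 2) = 30*m^4 + 26*m^3 + 22*m^2 + 6*m - 4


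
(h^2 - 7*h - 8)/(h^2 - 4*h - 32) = (h + 1)/(h + 4)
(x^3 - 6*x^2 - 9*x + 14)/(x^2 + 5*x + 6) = (x^2 - 8*x + 7)/(x + 3)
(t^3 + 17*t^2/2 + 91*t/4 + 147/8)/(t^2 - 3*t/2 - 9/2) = (t^2 + 7*t + 49/4)/(t - 3)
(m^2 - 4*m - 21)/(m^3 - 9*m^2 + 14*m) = (m + 3)/(m*(m - 2))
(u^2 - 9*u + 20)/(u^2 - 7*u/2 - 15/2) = 2*(u - 4)/(2*u + 3)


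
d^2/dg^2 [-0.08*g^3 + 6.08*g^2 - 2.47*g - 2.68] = 12.16 - 0.48*g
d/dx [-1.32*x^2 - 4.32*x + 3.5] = -2.64*x - 4.32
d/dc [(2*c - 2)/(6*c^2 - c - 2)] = 2*(6*c^2 - c - (c - 1)*(12*c - 1) - 2)/(-6*c^2 + c + 2)^2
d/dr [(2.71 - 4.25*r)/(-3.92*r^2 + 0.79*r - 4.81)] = (-16.66*r^2 + 21.2464*r + 18.3016)/(15.3664*r^4 - 6.1936*r^3 + 38.3345*r^2 - 7.5998*r + 23.1361)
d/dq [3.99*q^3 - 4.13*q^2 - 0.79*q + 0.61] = 11.97*q^2 - 8.26*q - 0.79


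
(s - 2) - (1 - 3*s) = 4*s - 3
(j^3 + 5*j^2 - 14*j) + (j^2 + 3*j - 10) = j^3 + 6*j^2 - 11*j - 10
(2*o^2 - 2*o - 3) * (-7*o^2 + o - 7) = -14*o^4 + 16*o^3 + 5*o^2 + 11*o + 21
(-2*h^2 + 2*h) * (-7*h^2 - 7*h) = 14*h^4 - 14*h^2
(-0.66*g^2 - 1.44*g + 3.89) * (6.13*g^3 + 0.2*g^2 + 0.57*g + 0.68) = -4.0458*g^5 - 8.9592*g^4 + 23.1815*g^3 - 0.4916*g^2 + 1.2381*g + 2.6452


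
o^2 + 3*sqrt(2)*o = o*(o + 3*sqrt(2))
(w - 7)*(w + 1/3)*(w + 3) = w^3 - 11*w^2/3 - 67*w/3 - 7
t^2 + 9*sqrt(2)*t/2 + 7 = (t + sqrt(2))*(t + 7*sqrt(2)/2)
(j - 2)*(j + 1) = j^2 - j - 2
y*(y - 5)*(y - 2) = y^3 - 7*y^2 + 10*y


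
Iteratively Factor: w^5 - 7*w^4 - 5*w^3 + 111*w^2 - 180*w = (w - 3)*(w^4 - 4*w^3 - 17*w^2 + 60*w) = (w - 3)^2*(w^3 - w^2 - 20*w) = (w - 3)^2*(w + 4)*(w^2 - 5*w) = w*(w - 3)^2*(w + 4)*(w - 5)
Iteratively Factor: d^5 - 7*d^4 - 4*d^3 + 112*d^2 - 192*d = (d + 4)*(d^4 - 11*d^3 + 40*d^2 - 48*d) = (d - 3)*(d + 4)*(d^3 - 8*d^2 + 16*d) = (d - 4)*(d - 3)*(d + 4)*(d^2 - 4*d) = (d - 4)^2*(d - 3)*(d + 4)*(d)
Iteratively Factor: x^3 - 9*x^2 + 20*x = (x)*(x^2 - 9*x + 20) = x*(x - 5)*(x - 4)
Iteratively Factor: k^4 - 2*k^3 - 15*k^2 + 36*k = (k - 3)*(k^3 + k^2 - 12*k) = k*(k - 3)*(k^2 + k - 12) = k*(k - 3)^2*(k + 4)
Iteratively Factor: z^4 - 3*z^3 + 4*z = (z + 1)*(z^3 - 4*z^2 + 4*z) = z*(z + 1)*(z^2 - 4*z + 4) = z*(z - 2)*(z + 1)*(z - 2)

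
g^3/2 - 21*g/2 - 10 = (g/2 + 1/2)*(g - 5)*(g + 4)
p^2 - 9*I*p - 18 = (p - 6*I)*(p - 3*I)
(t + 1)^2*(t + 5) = t^3 + 7*t^2 + 11*t + 5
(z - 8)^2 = z^2 - 16*z + 64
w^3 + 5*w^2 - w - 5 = (w - 1)*(w + 1)*(w + 5)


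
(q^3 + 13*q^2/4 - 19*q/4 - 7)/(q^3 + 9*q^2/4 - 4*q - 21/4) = (q + 4)/(q + 3)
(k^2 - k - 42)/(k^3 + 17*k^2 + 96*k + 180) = (k - 7)/(k^2 + 11*k + 30)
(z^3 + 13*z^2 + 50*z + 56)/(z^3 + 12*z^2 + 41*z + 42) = (z + 4)/(z + 3)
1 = 1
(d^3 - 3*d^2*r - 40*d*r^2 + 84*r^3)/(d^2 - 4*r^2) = (d^2 - d*r - 42*r^2)/(d + 2*r)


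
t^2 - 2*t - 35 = (t - 7)*(t + 5)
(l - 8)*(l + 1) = l^2 - 7*l - 8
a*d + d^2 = d*(a + d)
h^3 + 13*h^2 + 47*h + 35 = (h + 1)*(h + 5)*(h + 7)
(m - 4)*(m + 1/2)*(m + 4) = m^3 + m^2/2 - 16*m - 8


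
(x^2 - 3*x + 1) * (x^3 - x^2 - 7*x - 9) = x^5 - 4*x^4 - 3*x^3 + 11*x^2 + 20*x - 9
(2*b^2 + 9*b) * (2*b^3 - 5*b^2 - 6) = 4*b^5 + 8*b^4 - 45*b^3 - 12*b^2 - 54*b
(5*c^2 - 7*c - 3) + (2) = 5*c^2 - 7*c - 1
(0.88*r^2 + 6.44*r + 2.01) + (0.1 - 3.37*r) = 0.88*r^2 + 3.07*r + 2.11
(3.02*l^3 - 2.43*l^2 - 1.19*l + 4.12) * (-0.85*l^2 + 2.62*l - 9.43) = -2.567*l^5 + 9.9779*l^4 - 33.8337*l^3 + 16.2951*l^2 + 22.0161*l - 38.8516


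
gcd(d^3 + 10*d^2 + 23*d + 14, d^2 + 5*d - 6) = 1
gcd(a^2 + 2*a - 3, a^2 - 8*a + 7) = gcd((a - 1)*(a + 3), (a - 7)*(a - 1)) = a - 1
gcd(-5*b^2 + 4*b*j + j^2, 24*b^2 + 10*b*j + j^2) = 1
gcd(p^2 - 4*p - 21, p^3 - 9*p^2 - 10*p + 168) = p - 7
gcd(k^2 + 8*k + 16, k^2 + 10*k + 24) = k + 4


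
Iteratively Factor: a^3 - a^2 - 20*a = (a + 4)*(a^2 - 5*a) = a*(a + 4)*(a - 5)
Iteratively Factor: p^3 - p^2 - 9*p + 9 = (p + 3)*(p^2 - 4*p + 3) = (p - 3)*(p + 3)*(p - 1)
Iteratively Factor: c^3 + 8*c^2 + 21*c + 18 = (c + 2)*(c^2 + 6*c + 9) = (c + 2)*(c + 3)*(c + 3)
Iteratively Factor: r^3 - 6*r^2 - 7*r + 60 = (r + 3)*(r^2 - 9*r + 20) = (r - 4)*(r + 3)*(r - 5)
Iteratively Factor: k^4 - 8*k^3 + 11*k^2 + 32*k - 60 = (k + 2)*(k^3 - 10*k^2 + 31*k - 30) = (k - 3)*(k + 2)*(k^2 - 7*k + 10) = (k - 5)*(k - 3)*(k + 2)*(k - 2)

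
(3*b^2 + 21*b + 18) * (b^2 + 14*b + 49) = 3*b^4 + 63*b^3 + 459*b^2 + 1281*b + 882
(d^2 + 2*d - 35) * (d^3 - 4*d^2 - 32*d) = d^5 - 2*d^4 - 75*d^3 + 76*d^2 + 1120*d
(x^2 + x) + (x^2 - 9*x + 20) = 2*x^2 - 8*x + 20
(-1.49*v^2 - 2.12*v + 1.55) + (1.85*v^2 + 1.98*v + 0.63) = 0.36*v^2 - 0.14*v + 2.18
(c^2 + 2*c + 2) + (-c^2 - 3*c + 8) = 10 - c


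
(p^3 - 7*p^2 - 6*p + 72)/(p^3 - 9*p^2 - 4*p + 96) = (p - 6)/(p - 8)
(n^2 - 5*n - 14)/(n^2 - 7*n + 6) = (n^2 - 5*n - 14)/(n^2 - 7*n + 6)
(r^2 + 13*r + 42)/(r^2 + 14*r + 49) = (r + 6)/(r + 7)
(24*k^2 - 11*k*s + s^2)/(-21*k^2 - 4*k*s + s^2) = (-24*k^2 + 11*k*s - s^2)/(21*k^2 + 4*k*s - s^2)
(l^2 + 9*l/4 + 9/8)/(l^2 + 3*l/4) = (l + 3/2)/l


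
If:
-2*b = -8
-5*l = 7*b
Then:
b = 4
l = -28/5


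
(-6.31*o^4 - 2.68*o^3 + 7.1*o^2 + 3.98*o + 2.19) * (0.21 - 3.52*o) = 22.2112*o^5 + 8.1085*o^4 - 25.5548*o^3 - 12.5186*o^2 - 6.873*o + 0.4599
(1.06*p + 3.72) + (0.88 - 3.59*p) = 4.6 - 2.53*p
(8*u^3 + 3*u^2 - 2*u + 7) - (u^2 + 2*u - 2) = 8*u^3 + 2*u^2 - 4*u + 9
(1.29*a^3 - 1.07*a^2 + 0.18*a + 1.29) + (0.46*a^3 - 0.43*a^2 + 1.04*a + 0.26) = 1.75*a^3 - 1.5*a^2 + 1.22*a + 1.55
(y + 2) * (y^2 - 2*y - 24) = y^3 - 28*y - 48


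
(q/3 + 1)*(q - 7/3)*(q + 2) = q^3/3 + 8*q^2/9 - 17*q/9 - 14/3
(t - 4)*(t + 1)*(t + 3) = t^3 - 13*t - 12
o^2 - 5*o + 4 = (o - 4)*(o - 1)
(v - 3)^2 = v^2 - 6*v + 9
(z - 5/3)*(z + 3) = z^2 + 4*z/3 - 5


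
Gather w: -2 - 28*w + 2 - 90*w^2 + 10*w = -90*w^2 - 18*w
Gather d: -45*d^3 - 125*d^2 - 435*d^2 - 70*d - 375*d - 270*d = -45*d^3 - 560*d^2 - 715*d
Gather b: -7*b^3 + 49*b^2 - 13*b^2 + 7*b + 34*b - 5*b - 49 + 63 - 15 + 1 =-7*b^3 + 36*b^2 + 36*b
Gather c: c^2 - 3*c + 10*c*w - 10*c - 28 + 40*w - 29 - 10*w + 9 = c^2 + c*(10*w - 13) + 30*w - 48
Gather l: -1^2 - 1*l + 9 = 8 - l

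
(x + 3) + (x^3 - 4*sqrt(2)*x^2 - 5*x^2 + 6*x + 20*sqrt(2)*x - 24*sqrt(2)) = x^3 - 4*sqrt(2)*x^2 - 5*x^2 + 7*x + 20*sqrt(2)*x - 24*sqrt(2) + 3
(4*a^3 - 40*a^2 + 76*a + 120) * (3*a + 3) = 12*a^4 - 108*a^3 + 108*a^2 + 588*a + 360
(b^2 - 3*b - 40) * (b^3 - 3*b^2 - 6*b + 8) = b^5 - 6*b^4 - 37*b^3 + 146*b^2 + 216*b - 320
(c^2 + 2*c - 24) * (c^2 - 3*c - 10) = c^4 - c^3 - 40*c^2 + 52*c + 240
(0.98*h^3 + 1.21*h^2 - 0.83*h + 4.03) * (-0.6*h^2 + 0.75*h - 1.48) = -0.588*h^5 + 0.00900000000000001*h^4 - 0.0449*h^3 - 4.8313*h^2 + 4.2509*h - 5.9644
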